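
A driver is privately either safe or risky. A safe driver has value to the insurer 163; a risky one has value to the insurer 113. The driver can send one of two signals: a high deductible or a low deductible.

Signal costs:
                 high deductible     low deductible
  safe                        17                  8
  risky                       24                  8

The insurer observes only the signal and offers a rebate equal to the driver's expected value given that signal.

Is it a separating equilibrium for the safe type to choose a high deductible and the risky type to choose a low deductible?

No

Under separation the insurer infers type exactly: high deductible → safe (pays 163), low deductible → risky (pays 113).
Safe: high deductible gives 163 − 17 = 146; low deductible gives 113 − 8 = 105. No deviation. ✓
Risky: low deductible gives 113 − 8 = 105; high deductible gives 163 − 24 = 139. Would deviate. ✗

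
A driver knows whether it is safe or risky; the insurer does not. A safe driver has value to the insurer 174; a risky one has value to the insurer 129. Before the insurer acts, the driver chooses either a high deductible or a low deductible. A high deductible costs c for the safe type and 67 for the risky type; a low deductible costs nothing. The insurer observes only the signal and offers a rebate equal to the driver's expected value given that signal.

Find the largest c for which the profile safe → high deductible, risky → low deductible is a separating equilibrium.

Under separation: high deductible → safe (pays 174); low deductible → risky (pays 129).
Risky: 129 − 0 = 129 ≥ 174 − 67 = 107. Holds regardless of c. ✓
Safe: 174 − c ≥ 129 − 0, so c ≤ 174 − 129 = 45.

45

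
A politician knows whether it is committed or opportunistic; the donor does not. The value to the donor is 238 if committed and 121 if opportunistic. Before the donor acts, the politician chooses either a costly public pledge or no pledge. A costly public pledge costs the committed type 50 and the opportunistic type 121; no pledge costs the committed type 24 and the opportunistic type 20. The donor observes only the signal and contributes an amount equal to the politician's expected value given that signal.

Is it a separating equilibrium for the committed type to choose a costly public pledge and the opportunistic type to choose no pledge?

If types separate, pledge earns payment 238 and no pledge earns 121.
Committed: pledge gives 238 − 50 = 188; no pledge gives 121 − 24 = 97. No deviation. ✓
Opportunistic: no pledge gives 121 − 20 = 101; pledge gives 238 − 121 = 117. Would deviate. ✗

No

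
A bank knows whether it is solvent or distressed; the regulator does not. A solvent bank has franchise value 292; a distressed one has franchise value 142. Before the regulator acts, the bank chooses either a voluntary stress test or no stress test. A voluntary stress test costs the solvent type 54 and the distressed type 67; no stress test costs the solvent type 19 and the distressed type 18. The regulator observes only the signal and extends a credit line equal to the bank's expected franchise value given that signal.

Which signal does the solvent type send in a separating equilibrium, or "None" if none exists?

None

Try solvent → stress test, distressed → no stress test:
  If types separate, stress test earns payment 292 and no stress test earns 142.
  Solvent: stress test gives 292 − 54 = 238; no stress test gives 142 − 19 = 123. No deviation. ✓
  Distressed: no stress test gives 142 − 18 = 124; stress test gives 292 − 67 = 225. Would deviate. ✗
Try solvent → no stress test, distressed → stress test:
  If types separate, no stress test earns payment 292 and stress test earns 142.
  Solvent: no stress test gives 292 − 19 = 273; stress test gives 142 − 54 = 88. No deviation. ✓
  Distressed: stress test gives 142 − 67 = 75; no stress test gives 292 − 18 = 274. Would deviate. ✗
Neither assignment is incentive-compatible.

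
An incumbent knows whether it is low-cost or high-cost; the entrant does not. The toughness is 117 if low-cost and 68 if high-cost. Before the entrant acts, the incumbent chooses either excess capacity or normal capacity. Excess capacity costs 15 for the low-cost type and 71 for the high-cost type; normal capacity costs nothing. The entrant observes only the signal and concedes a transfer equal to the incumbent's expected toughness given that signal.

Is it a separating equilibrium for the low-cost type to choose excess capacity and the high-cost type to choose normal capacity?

Yes

Under separation the entrant infers type exactly: excess capacity → low-cost (pays 117), normal capacity → high-cost (pays 68).
Low-cost: excess capacity gives 117 − 15 = 102; normal capacity gives 68 − 0 = 68. No deviation. ✓
High-cost: normal capacity gives 68 − 0 = 68; excess capacity gives 117 − 71 = 46. No deviation. ✓
Neither type gains from mimicking the other.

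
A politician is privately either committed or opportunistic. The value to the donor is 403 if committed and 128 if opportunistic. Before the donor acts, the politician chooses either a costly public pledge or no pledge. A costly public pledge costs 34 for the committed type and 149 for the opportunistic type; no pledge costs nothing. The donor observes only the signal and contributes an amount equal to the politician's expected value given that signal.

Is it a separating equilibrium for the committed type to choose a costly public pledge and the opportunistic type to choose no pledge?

No

If types separate, pledge earns payment 403 and no pledge earns 128.
Committed: pledge gives 403 − 34 = 369; no pledge gives 128 − 0 = 128. No deviation. ✓
Opportunistic: no pledge gives 128 − 0 = 128; pledge gives 403 − 149 = 254. Would deviate. ✗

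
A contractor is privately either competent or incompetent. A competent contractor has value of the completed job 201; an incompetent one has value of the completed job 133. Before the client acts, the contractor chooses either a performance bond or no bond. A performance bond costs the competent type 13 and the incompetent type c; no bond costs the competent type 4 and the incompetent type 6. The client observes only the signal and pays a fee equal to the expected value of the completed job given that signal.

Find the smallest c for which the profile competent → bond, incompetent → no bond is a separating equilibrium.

Under separation: bond → competent (pays 201); no bond → incompetent (pays 133).
Competent: 201 − 13 = 188 ≥ 133 − 4 = 129. Holds regardless of c. ✓
Incompetent: 133 − 6 ≥ 201 − c, so c ≥ 201 − 127 = 74.

74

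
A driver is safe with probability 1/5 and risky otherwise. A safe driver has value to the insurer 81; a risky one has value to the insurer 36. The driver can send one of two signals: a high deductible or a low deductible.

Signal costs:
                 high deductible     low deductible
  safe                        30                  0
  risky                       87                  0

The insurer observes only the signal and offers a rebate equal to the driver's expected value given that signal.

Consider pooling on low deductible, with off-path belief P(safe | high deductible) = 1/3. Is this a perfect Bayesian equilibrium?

On the equilibrium path (low deductible) the insurer holds the prior 1/5 and pays 1/5·81 + 4/5·36 = 45. Off-path (high deductible) belief 1/3 gives 1/3·81 + 2/3·36 = 51.
Safe: low deductible gives 45 − 0 = 45; high deductible gives 51 − 30 = 21. Stays. ✓
Risky: low deductible gives 45 − 0 = 45; high deductible gives 51 − 87 = -36. Stays. ✓
Beliefs are Bayes-consistent on-path and both types best-respond.

Yes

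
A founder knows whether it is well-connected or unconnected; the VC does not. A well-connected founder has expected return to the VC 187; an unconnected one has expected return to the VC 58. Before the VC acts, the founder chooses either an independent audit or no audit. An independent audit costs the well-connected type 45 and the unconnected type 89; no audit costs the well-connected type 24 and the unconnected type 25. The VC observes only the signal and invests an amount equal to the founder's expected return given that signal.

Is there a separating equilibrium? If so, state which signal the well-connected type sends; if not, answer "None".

None

Try well-connected → audit, unconnected → no audit:
  Under separation the VC infers type exactly: audit → well-connected (pays 187), no audit → unconnected (pays 58).
  Well-connected: audit gives 187 − 45 = 142; no audit gives 58 − 24 = 34. No deviation. ✓
  Unconnected: no audit gives 58 − 25 = 33; audit gives 187 − 89 = 98. Would deviate. ✗
Try well-connected → no audit, unconnected → audit:
  Under separation the VC infers type exactly: no audit → well-connected (pays 187), audit → unconnected (pays 58).
  Well-connected: no audit gives 187 − 24 = 163; audit gives 58 − 45 = 13. No deviation. ✓
  Unconnected: audit gives 58 − 89 = -31; no audit gives 187 − 25 = 162. Would deviate. ✗
Neither assignment is incentive-compatible.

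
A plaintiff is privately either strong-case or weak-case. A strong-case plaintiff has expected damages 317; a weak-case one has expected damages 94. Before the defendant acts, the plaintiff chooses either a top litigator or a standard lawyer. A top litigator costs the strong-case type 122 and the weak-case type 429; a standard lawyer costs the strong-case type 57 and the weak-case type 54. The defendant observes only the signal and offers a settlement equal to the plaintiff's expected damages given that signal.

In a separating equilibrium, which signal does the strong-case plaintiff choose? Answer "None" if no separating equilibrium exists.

Try strong-case → top litigator, weak-case → standard lawyer:
  Under separation the defendant infers type exactly: top litigator → strong-case (pays 317), standard lawyer → weak-case (pays 94).
  Strong-case: top litigator gives 317 − 122 = 195; standard lawyer gives 94 − 57 = 37. No deviation. ✓
  Weak-case: standard lawyer gives 94 − 54 = 40; top litigator gives 317 − 429 = -112. No deviation. ✓
Both hold — the strong-case type sends top litigator.

top litigator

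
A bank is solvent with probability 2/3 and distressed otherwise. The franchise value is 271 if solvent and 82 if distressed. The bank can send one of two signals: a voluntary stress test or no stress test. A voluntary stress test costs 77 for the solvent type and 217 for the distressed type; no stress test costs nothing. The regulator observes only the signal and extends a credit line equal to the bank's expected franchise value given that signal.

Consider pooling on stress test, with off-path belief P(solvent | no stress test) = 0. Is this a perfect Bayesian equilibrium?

No

At the pooled signal (stress test) the regulator holds the prior 2/3 and pays 2/3·271 + 1/3·82 = 208. Off-path (no stress test) belief 0 gives 0·271 + 1·82 = 82.
Solvent: stress test gives 208 − 77 = 131; no stress test gives 82 − 0 = 82. Stays. ✓
Distressed: stress test gives 208 − 217 = -9; no stress test gives 82 − 0 = 82. Deviates. ✗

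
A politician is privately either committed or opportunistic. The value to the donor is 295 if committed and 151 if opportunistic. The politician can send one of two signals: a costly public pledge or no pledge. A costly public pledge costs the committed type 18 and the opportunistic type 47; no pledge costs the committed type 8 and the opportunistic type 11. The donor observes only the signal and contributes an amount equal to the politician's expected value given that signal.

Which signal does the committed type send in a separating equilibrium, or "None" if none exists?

Try committed → pledge, opportunistic → no pledge:
  If types separate, pledge earns payment 295 and no pledge earns 151.
  Committed: pledge gives 295 − 18 = 277; no pledge gives 151 − 8 = 143. No deviation. ✓
  Opportunistic: no pledge gives 151 − 11 = 140; pledge gives 295 − 47 = 248. Would deviate. ✗
Try committed → no pledge, opportunistic → pledge:
  If types separate, no pledge earns payment 295 and pledge earns 151.
  Committed: no pledge gives 295 − 8 = 287; pledge gives 151 − 18 = 133. No deviation. ✓
  Opportunistic: pledge gives 151 − 47 = 104; no pledge gives 295 − 11 = 284. Would deviate. ✗
Neither assignment is incentive-compatible.

None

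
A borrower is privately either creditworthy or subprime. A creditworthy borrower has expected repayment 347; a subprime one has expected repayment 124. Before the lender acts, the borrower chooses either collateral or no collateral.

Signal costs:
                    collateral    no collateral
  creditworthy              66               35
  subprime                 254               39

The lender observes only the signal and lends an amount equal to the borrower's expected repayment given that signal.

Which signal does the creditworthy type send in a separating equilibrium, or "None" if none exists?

Try creditworthy → collateral, subprime → no collateral:
  If types separate, collateral earns payment 347 and no collateral earns 124.
  Creditworthy: collateral gives 347 − 66 = 281; no collateral gives 124 − 35 = 89. No deviation. ✓
  Subprime: no collateral gives 124 − 39 = 85; collateral gives 347 − 254 = 93. Would deviate. ✗
Try creditworthy → no collateral, subprime → collateral:
  If types separate, no collateral earns payment 347 and collateral earns 124.
  Creditworthy: no collateral gives 347 − 35 = 312; collateral gives 124 − 66 = 58. No deviation. ✓
  Subprime: collateral gives 124 − 254 = -130; no collateral gives 347 − 39 = 308. Would deviate. ✗
Neither assignment is incentive-compatible.

None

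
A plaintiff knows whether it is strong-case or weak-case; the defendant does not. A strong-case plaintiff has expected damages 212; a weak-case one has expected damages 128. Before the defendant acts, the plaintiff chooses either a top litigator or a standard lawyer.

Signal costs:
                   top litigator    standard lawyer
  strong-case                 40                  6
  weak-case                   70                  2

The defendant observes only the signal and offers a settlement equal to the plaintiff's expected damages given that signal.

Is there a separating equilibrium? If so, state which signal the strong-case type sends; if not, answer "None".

Try strong-case → top litigator, weak-case → standard lawyer:
  If types separate, top litigator earns payment 212 and standard lawyer earns 128.
  Strong-case: top litigator gives 212 − 40 = 172; standard lawyer gives 128 − 6 = 122. No deviation. ✓
  Weak-case: standard lawyer gives 128 − 2 = 126; top litigator gives 212 − 70 = 142. Would deviate. ✗
Try strong-case → standard lawyer, weak-case → top litigator:
  If types separate, standard lawyer earns payment 212 and top litigator earns 128.
  Strong-case: standard lawyer gives 212 − 6 = 206; top litigator gives 128 − 40 = 88. No deviation. ✓
  Weak-case: top litigator gives 128 − 70 = 58; standard lawyer gives 212 − 2 = 210. Would deviate. ✗
Neither assignment is incentive-compatible.

None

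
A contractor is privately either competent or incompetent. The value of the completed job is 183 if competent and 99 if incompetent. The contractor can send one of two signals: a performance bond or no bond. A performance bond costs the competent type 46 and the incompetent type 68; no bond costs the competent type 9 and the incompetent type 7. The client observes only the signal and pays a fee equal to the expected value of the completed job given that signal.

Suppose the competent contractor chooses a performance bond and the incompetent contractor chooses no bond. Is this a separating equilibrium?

If types separate, bond earns payment 183 and no bond earns 99.
Competent: bond gives 183 − 46 = 137; no bond gives 99 − 9 = 90. No deviation. ✓
Incompetent: no bond gives 99 − 7 = 92; bond gives 183 − 68 = 115. Would deviate. ✗

No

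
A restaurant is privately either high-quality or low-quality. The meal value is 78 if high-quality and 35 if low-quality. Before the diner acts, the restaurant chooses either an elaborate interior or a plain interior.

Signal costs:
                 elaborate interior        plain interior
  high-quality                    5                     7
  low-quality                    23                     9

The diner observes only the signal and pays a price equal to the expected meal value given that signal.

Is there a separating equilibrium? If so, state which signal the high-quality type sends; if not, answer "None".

None

Try high-quality → elaborate interior, low-quality → plain interior:
  Under separation the diner infers type exactly: elaborate interior → high-quality (pays 78), plain interior → low-quality (pays 35).
  High-quality: elaborate interior gives 78 − 5 = 73; plain interior gives 35 − 7 = 28. No deviation. ✓
  Low-quality: plain interior gives 35 − 9 = 26; elaborate interior gives 78 − 23 = 55. Would deviate. ✗
Try high-quality → plain interior, low-quality → elaborate interior:
  Under separation the diner infers type exactly: plain interior → high-quality (pays 78), elaborate interior → low-quality (pays 35).
  High-quality: plain interior gives 78 − 7 = 71; elaborate interior gives 35 − 5 = 30. No deviation. ✓
  Low-quality: elaborate interior gives 35 − 23 = 12; plain interior gives 78 − 9 = 69. Would deviate. ✗
Neither assignment is incentive-compatible.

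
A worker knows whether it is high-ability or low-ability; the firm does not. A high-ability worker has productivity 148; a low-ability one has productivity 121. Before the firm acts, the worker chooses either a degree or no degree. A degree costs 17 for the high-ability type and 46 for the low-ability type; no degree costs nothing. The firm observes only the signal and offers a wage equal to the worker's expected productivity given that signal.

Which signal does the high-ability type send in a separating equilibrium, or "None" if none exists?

degree

Try high-ability → degree, low-ability → no degree:
  Under separation the firm infers type exactly: degree → high-ability (pays 148), no degree → low-ability (pays 121).
  High-ability: degree gives 148 − 17 = 131; no degree gives 121 − 0 = 121. No deviation. ✓
  Low-ability: no degree gives 121 − 0 = 121; degree gives 148 − 46 = 102. No deviation. ✓
Both hold — the high-ability type sends degree.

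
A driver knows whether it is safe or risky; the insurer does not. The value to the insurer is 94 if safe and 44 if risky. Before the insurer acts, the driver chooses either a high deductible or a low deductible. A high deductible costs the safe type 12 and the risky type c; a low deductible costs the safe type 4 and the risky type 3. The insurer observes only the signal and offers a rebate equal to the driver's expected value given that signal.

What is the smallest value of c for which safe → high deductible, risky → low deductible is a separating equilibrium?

53

Under separation: high deductible → safe (pays 94); low deductible → risky (pays 44).
Safe: 94 − 12 = 82 ≥ 44 − 4 = 40. Holds regardless of c. ✓
Risky: 44 − 3 ≥ 94 − c, so c ≥ 94 − 41 = 53.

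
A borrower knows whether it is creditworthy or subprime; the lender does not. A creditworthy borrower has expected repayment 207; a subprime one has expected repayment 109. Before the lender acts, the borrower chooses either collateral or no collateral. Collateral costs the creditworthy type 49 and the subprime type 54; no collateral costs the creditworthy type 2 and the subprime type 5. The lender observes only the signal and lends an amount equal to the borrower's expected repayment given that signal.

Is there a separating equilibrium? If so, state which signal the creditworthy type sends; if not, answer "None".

Try creditworthy → collateral, subprime → no collateral:
  Under separation the lender infers type exactly: collateral → creditworthy (pays 207), no collateral → subprime (pays 109).
  Creditworthy: collateral gives 207 − 49 = 158; no collateral gives 109 − 2 = 107. No deviation. ✓
  Subprime: no collateral gives 109 − 5 = 104; collateral gives 207 − 54 = 153. Would deviate. ✗
Try creditworthy → no collateral, subprime → collateral:
  Under separation the lender infers type exactly: no collateral → creditworthy (pays 207), collateral → subprime (pays 109).
  Creditworthy: no collateral gives 207 − 2 = 205; collateral gives 109 − 49 = 60. No deviation. ✓
  Subprime: collateral gives 109 − 54 = 55; no collateral gives 207 − 5 = 202. Would deviate. ✗
Neither assignment is incentive-compatible.

None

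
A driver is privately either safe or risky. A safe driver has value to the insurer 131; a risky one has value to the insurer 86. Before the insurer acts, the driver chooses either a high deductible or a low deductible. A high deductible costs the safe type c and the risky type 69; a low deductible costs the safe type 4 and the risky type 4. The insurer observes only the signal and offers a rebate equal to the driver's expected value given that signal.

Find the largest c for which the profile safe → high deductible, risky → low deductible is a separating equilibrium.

49

Under separation: high deductible → safe (pays 131); low deductible → risky (pays 86).
Risky: 86 − 4 = 82 ≥ 131 − 69 = 62. Holds regardless of c. ✓
Safe: 131 − c ≥ 86 − 4, so c ≤ 131 − 82 = 49.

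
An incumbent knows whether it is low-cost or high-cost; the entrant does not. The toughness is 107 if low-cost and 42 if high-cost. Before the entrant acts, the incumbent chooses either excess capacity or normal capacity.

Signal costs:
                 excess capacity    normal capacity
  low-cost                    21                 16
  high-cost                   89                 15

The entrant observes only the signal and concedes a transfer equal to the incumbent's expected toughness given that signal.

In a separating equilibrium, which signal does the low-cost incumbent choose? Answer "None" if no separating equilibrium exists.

Try low-cost → excess capacity, high-cost → normal capacity:
  Under separation the entrant infers type exactly: excess capacity → low-cost (pays 107), normal capacity → high-cost (pays 42).
  Low-cost: excess capacity gives 107 − 21 = 86; normal capacity gives 42 − 16 = 26. No deviation. ✓
  High-cost: normal capacity gives 42 − 15 = 27; excess capacity gives 107 − 89 = 18. No deviation. ✓
Both hold — the low-cost type sends excess capacity.

excess capacity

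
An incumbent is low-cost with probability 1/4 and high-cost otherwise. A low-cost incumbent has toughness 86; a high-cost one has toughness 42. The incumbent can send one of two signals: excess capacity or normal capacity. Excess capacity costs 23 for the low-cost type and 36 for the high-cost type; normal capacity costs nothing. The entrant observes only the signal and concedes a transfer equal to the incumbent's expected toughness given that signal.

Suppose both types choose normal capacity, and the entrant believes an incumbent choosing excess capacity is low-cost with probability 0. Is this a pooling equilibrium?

Yes

On the equilibrium path (normal capacity) the entrant holds the prior 1/4 and pays 1/4·86 + 3/4·42 = 53. Off-path (excess capacity) belief 0 gives 0·86 + 1·42 = 42.
Low-cost: normal capacity gives 53 − 0 = 53; excess capacity gives 42 − 23 = 19. Stays. ✓
High-cost: normal capacity gives 53 − 0 = 53; excess capacity gives 42 − 36 = 6. Stays. ✓
Beliefs are Bayes-consistent on-path and both types best-respond.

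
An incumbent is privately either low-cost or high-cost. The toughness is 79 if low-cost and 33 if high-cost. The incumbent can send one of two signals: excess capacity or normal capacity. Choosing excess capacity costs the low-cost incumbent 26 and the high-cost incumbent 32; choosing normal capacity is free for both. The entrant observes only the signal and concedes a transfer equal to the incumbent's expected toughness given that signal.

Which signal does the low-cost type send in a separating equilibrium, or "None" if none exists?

Try low-cost → excess capacity, high-cost → normal capacity:
  Under separation the entrant infers type exactly: excess capacity → low-cost (pays 79), normal capacity → high-cost (pays 33).
  Low-cost: excess capacity gives 79 − 26 = 53; normal capacity gives 33 − 0 = 33. No deviation. ✓
  High-cost: normal capacity gives 33 − 0 = 33; excess capacity gives 79 − 32 = 47. Would deviate. ✗
Try low-cost → normal capacity, high-cost → excess capacity:
  Under separation the entrant infers type exactly: normal capacity → low-cost (pays 79), excess capacity → high-cost (pays 33).
  Low-cost: normal capacity gives 79 − 0 = 79; excess capacity gives 33 − 26 = 7. No deviation. ✓
  High-cost: excess capacity gives 33 − 32 = 1; normal capacity gives 79 − 0 = 79. Would deviate. ✗
Neither assignment is incentive-compatible.

None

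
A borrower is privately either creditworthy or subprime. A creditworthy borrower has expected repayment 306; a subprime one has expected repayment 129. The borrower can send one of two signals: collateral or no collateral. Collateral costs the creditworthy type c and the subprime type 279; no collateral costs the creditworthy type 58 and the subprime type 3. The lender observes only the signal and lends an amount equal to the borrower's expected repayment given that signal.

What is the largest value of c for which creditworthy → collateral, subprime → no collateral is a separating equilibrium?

235

Under separation: collateral → creditworthy (pays 306); no collateral → subprime (pays 129).
Subprime: 129 − 3 = 126 ≥ 306 − 279 = 27. Holds regardless of c. ✓
Creditworthy: 306 − c ≥ 129 − 58, so c ≤ 306 − 71 = 235.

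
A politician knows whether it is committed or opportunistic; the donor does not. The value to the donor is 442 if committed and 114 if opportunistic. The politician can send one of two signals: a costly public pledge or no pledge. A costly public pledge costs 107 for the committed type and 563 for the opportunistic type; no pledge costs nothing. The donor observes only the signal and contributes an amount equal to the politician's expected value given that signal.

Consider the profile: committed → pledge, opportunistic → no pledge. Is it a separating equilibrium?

Yes

If types separate, pledge earns payment 442 and no pledge earns 114.
Committed: pledge gives 442 − 107 = 335; no pledge gives 114 − 0 = 114. No deviation. ✓
Opportunistic: no pledge gives 114 − 0 = 114; pledge gives 442 − 563 = -121. No deviation. ✓
Neither type gains from mimicking the other.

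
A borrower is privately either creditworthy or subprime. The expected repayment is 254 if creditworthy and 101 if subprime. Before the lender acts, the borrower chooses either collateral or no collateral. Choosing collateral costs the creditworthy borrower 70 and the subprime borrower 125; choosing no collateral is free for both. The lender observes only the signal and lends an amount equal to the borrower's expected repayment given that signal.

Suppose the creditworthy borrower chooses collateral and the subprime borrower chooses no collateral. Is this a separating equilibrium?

No

Under separation the lender infers type exactly: collateral → creditworthy (pays 254), no collateral → subprime (pays 101).
Creditworthy: collateral gives 254 − 70 = 184; no collateral gives 101 − 0 = 101. No deviation. ✓
Subprime: no collateral gives 101 − 0 = 101; collateral gives 254 − 125 = 129. Would deviate. ✗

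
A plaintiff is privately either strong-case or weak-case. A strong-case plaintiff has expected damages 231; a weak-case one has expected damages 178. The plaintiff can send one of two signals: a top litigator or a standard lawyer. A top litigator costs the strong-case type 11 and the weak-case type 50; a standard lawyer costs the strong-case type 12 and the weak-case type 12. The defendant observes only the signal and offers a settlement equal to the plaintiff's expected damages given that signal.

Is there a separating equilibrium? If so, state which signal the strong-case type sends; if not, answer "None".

Try strong-case → top litigator, weak-case → standard lawyer:
  Under separation the defendant infers type exactly: top litigator → strong-case (pays 231), standard lawyer → weak-case (pays 178).
  Strong-case: top litigator gives 231 − 11 = 220; standard lawyer gives 178 − 12 = 166. No deviation. ✓
  Weak-case: standard lawyer gives 178 − 12 = 166; top litigator gives 231 − 50 = 181. Would deviate. ✗
Try strong-case → standard lawyer, weak-case → top litigator:
  Under separation the defendant infers type exactly: standard lawyer → strong-case (pays 231), top litigator → weak-case (pays 178).
  Strong-case: standard lawyer gives 231 − 12 = 219; top litigator gives 178 − 11 = 167. No deviation. ✓
  Weak-case: top litigator gives 178 − 50 = 128; standard lawyer gives 231 − 12 = 219. Would deviate. ✗
Neither assignment is incentive-compatible.

None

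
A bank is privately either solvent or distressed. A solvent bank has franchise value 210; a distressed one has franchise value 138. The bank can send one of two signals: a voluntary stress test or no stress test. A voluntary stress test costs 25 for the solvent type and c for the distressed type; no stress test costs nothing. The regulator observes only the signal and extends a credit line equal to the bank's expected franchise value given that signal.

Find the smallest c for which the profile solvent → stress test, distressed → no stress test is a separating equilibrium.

72

Under separation: stress test → solvent (pays 210); no stress test → distressed (pays 138).
Solvent: 210 − 25 = 185 ≥ 138 − 0 = 138. Holds regardless of c. ✓
Distressed: 138 − 0 ≥ 210 − c, so c ≥ 210 − 138 = 72.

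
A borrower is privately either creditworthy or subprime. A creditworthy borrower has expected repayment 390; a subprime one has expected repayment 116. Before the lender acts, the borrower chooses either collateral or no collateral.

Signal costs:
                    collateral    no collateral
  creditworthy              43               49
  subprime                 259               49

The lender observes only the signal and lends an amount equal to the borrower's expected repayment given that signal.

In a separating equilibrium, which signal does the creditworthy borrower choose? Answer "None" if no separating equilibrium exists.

None

Try creditworthy → collateral, subprime → no collateral:
  If types separate, collateral earns payment 390 and no collateral earns 116.
  Creditworthy: collateral gives 390 − 43 = 347; no collateral gives 116 − 49 = 67. No deviation. ✓
  Subprime: no collateral gives 116 − 49 = 67; collateral gives 390 − 259 = 131. Would deviate. ✗
Try creditworthy → no collateral, subprime → collateral:
  If types separate, no collateral earns payment 390 and collateral earns 116.
  Creditworthy: no collateral gives 390 − 49 = 341; collateral gives 116 − 43 = 73. No deviation. ✓
  Subprime: collateral gives 116 − 259 = -143; no collateral gives 390 − 49 = 341. Would deviate. ✗
Neither assignment is incentive-compatible.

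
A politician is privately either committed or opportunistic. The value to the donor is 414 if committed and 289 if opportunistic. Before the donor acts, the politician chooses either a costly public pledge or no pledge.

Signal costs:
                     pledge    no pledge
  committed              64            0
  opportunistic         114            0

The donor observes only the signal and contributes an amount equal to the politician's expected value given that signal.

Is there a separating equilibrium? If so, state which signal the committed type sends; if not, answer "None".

Try committed → pledge, opportunistic → no pledge:
  If types separate, pledge earns payment 414 and no pledge earns 289.
  Committed: pledge gives 414 − 64 = 350; no pledge gives 289 − 0 = 289. No deviation. ✓
  Opportunistic: no pledge gives 289 − 0 = 289; pledge gives 414 − 114 = 300. Would deviate. ✗
Try committed → no pledge, opportunistic → pledge:
  If types separate, no pledge earns payment 414 and pledge earns 289.
  Committed: no pledge gives 414 − 0 = 414; pledge gives 289 − 64 = 225. No deviation. ✓
  Opportunistic: pledge gives 289 − 114 = 175; no pledge gives 414 − 0 = 414. Would deviate. ✗
Neither assignment is incentive-compatible.

None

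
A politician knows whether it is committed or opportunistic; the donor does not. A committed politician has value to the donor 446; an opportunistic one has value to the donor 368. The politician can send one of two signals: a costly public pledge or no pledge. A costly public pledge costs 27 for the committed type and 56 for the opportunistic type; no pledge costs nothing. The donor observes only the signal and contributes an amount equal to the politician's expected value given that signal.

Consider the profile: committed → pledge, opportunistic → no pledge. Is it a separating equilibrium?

If types separate, pledge earns payment 446 and no pledge earns 368.
Committed: pledge gives 446 − 27 = 419; no pledge gives 368 − 0 = 368. No deviation. ✓
Opportunistic: no pledge gives 368 − 0 = 368; pledge gives 446 − 56 = 390. Would deviate. ✗

No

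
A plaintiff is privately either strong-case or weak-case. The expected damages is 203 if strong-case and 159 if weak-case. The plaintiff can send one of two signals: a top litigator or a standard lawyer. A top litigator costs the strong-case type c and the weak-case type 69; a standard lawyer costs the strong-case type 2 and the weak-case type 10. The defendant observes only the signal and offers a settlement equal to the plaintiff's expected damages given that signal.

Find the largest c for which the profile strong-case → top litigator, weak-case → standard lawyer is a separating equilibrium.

46

Under separation: top litigator → strong-case (pays 203); standard lawyer → weak-case (pays 159).
Weak-case: 159 − 10 = 149 ≥ 203 − 69 = 134. Holds regardless of c. ✓
Strong-case: 203 − c ≥ 159 − 2, so c ≤ 203 − 157 = 46.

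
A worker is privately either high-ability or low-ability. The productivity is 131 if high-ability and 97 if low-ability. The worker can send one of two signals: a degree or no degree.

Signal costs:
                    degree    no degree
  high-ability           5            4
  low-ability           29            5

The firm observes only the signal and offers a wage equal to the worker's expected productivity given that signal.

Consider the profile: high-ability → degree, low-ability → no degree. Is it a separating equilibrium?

No

Under separation the firm infers type exactly: degree → high-ability (pays 131), no degree → low-ability (pays 97).
High-ability: degree gives 131 − 5 = 126; no degree gives 97 − 4 = 93. No deviation. ✓
Low-ability: no degree gives 97 − 5 = 92; degree gives 131 − 29 = 102. Would deviate. ✗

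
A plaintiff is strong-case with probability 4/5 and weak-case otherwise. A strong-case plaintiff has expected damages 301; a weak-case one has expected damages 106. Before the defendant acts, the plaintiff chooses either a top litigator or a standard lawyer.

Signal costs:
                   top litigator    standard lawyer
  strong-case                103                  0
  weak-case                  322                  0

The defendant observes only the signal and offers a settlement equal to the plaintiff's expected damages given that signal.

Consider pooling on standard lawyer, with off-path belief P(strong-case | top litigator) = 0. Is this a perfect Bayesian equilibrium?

Yes

On the equilibrium path (standard lawyer) the defendant holds the prior 4/5 and pays 4/5·301 + 1/5·106 = 262. Off-path (top litigator) belief 0 gives 0·301 + 1·106 = 106.
Strong-case: standard lawyer gives 262 − 0 = 262; top litigator gives 106 − 103 = 3. Stays. ✓
Weak-case: standard lawyer gives 262 − 0 = 262; top litigator gives 106 − 322 = -216. Stays. ✓
Beliefs are Bayes-consistent on-path and both types best-respond.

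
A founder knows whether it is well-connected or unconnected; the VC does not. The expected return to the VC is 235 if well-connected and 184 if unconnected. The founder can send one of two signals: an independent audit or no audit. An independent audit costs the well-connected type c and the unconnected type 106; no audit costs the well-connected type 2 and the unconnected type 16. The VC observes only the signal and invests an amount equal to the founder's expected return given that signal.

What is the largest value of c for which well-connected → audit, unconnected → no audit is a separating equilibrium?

Under separation: audit → well-connected (pays 235); no audit → unconnected (pays 184).
Unconnected: 184 − 16 = 168 ≥ 235 − 106 = 129. Holds regardless of c. ✓
Well-connected: 235 − c ≥ 184 − 2, so c ≤ 235 − 182 = 53.

53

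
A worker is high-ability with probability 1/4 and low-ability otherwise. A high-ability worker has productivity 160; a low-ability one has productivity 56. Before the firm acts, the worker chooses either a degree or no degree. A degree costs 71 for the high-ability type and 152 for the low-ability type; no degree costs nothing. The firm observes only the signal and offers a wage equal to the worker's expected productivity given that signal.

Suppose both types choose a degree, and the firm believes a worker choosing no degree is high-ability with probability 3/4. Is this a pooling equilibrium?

At the pooled signal (degree) the firm holds the prior 1/4 and pays 1/4·160 + 3/4·56 = 82. Off-path (no degree) belief 3/4 gives 3/4·160 + 1/4·56 = 134.
High-ability: degree gives 82 − 71 = 11; no degree gives 134 − 0 = 134. Deviates. ✗
Low-ability: degree gives 82 − 152 = -70; no degree gives 134 − 0 = 134. Deviates. ✗

No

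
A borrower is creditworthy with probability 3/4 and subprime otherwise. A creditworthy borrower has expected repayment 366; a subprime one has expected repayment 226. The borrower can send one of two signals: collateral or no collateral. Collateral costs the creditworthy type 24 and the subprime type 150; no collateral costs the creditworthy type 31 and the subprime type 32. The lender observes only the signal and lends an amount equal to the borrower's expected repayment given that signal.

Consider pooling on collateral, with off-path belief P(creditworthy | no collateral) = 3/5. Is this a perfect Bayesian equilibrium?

No

At the pooled signal (collateral) the lender holds the prior 3/4 and pays 3/4·366 + 1/4·226 = 331. Off-path (no collateral) belief 3/5 gives 3/5·366 + 2/5·226 = 310.
Creditworthy: collateral gives 331 − 24 = 307; no collateral gives 310 − 31 = 279. Stays. ✓
Subprime: collateral gives 331 − 150 = 181; no collateral gives 310 − 32 = 278. Deviates. ✗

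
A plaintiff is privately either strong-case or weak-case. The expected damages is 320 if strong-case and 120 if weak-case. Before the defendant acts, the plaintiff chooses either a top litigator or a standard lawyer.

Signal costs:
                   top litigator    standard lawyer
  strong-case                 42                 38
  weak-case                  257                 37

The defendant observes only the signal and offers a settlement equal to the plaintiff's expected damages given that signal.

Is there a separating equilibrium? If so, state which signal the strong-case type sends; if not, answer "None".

Try strong-case → top litigator, weak-case → standard lawyer:
  If types separate, top litigator earns payment 320 and standard lawyer earns 120.
  Strong-case: top litigator gives 320 − 42 = 278; standard lawyer gives 120 − 38 = 82. No deviation. ✓
  Weak-case: standard lawyer gives 120 − 37 = 83; top litigator gives 320 − 257 = 63. No deviation. ✓
Both hold — the strong-case type sends top litigator.

top litigator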